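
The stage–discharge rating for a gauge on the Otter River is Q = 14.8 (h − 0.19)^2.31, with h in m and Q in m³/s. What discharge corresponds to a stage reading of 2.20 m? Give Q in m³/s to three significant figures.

Q = 14.8 × (2.20 − 0.19)^2.31 = 14.8 × 2.01^2.31 = 74.24 m³/s

74.2 m³/s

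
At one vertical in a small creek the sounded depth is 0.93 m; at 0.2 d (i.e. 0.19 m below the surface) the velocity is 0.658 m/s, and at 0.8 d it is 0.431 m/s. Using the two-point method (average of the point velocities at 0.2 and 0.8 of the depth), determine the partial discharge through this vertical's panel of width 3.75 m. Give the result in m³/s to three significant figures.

v̄ = (0.658 + 0.431) / 2 = 0.5445 m/s
q = v̄ × d × w = 0.5445 × 0.93 × 3.75 = 1.899 m³/s

1.90 m³/s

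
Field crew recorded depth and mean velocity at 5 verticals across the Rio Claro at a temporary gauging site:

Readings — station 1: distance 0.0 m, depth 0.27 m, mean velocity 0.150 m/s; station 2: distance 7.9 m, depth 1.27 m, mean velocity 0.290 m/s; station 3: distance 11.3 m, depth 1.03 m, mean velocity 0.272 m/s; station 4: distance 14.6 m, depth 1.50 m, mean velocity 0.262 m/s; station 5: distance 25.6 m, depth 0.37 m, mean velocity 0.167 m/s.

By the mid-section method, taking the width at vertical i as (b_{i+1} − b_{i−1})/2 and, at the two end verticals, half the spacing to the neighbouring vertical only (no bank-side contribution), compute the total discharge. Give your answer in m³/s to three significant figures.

6.33 m³/s

w_1 = (7.9 − 0.0)/2 = 3.95 m; q_1 = 0.150 × 0.27 × 3.95 = 0.1600 m³/s
w_2 = (11.3 − 0.0)/2 = 5.65 m; q_2 = 0.290 × 1.27 × 5.65 = 2.081 m³/s
w_3 = (14.6 − 7.9)/2 = 3.35 m; q_3 = 0.272 × 1.03 × 3.35 = 0.9385 m³/s
w_4 = (25.6 − 11.3)/2 = 7.15 m; q_4 = 0.262 × 1.50 × 7.15 = 2.810 m³/s
w_5 = (25.6 − 14.6)/2 = 5.5 m; q_5 = 0.167 × 0.37 × 5.5 = 0.3398 m³/s
Q = Σ qᵢ = 6.329 m³/s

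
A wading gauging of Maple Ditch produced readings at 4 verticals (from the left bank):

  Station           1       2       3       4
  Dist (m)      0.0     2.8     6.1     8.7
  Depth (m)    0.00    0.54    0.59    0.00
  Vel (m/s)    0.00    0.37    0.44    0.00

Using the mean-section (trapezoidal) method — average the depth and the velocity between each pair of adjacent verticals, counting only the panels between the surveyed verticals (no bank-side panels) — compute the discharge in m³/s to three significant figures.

1.06 m³/s

Panel 1-2: Δb = 2.8 m, d̄ = (0.00+0.54)/2 = 0.27, v̄ = (0.00+0.37)/2 = 0.185 → q = 2.8×0.27×0.185 = 0.1399 m³/s
Panel 2-3: Δb = 3.3 m, d̄ = (0.54+0.59)/2 = 0.565, v̄ = (0.37+0.44)/2 = 0.405 → q = 3.3×0.565×0.405 = 0.7551 m³/s
Panel 3-4: Δb = 2.6 m, d̄ = (0.59+0.00)/2 = 0.295, v̄ = (0.44+0.00)/2 = 0.22 → q = 2.6×0.295×0.22 = 0.1687 m³/s
Q = Σ q = 1.064 m³/s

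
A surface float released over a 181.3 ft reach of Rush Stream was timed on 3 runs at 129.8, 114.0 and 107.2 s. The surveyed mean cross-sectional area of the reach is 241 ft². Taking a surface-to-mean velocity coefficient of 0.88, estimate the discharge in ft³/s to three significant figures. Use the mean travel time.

t̄ = (129.8 + 114.0 + 107.2) / 3 = 117 s
v_surface = L / t̄ = 181.3 / 117 = 1.550 ft/s
v_mean = 0.88 × 1.550 = 1.364 ft/s
Q = A × v_mean = 241 × 1.364 = 328.6 ft³/s

329 ft³/s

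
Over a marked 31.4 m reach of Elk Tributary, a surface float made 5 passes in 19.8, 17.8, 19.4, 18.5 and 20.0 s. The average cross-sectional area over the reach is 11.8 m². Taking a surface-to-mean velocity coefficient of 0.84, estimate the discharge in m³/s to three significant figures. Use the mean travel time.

t̄ = (19.8 + 17.8 + 19.4 + 18.5 + 20.0) / 5 = 19.1 s
v_surface = L / t̄ = 31.4 / 19.1 = 1.644 m/s
v_mean = 0.84 × 1.644 = 1.381 m/s
Q = A × v_mean = 11.8 × 1.381 = 16.30 m³/s

16.3 m³/s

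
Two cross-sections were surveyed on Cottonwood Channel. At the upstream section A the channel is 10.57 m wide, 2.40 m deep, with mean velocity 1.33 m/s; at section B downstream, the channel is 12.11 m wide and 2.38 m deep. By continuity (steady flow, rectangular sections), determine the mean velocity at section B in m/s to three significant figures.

1.17 m/s

Q = A₁V₁ = (10.57×2.40) × 1.33 = 33.74 m³/s
A₂ = 12.11 × 2.38 = 28.82 m²
V₂ = Q/A₂ = 33.74/28.82 = 1.171 m/s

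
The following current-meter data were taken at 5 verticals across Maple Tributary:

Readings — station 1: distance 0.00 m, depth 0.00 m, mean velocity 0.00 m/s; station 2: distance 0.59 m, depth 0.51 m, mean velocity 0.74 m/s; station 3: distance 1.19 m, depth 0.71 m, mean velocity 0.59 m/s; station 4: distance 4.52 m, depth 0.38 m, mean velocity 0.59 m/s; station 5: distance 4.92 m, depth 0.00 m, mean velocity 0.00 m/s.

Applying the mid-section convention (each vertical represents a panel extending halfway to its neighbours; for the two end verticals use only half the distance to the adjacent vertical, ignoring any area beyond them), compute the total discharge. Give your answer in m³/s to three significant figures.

w_2 = (1.19 − 0.00)/2 = 0.595 m; q_2 = 0.74 × 0.51 × 0.595 = 0.2246 m³/s
w_3 = (4.52 − 0.59)/2 = 1.965 m; q_3 = 0.59 × 0.71 × 1.965 = 0.8231 m³/s
w_4 = (4.92 − 1.19)/2 = 1.865 m; q_4 = 0.59 × 0.38 × 1.865 = 0.4181 m³/s
Stations 1, 5 contribute zero (depth or velocity is 0).
Q = Σ qᵢ = 1.466 m³/s

1.47 m³/s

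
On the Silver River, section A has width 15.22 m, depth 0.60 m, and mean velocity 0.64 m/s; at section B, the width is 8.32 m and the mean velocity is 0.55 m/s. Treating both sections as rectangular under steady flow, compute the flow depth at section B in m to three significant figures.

1.28 m

Q = A₁V₁ = (15.22×0.60) × 0.64 = 5.844 m³/s
d₂ = Q/(b₂ V₂) = 5.844/(8.32×0.55) = 1.277 m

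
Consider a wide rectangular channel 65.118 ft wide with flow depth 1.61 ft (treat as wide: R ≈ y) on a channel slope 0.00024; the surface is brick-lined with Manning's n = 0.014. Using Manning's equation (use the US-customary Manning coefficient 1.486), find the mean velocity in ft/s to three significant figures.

2.26 ft/s

A = b·y = 65.118 × 1.61 = 104.8 ft²
Wide channel: R ≈ y = 1.61 ft
Q = (1.486/n)·A·R^(2/3)·S^(1/2) = (1.486/0.014) × 104.8 × 1.610^(2/3) × 0.00024^(1/2) = 236.8 ft³/s
V = Q/A = 236.8/104.8 = 2.259 ft/s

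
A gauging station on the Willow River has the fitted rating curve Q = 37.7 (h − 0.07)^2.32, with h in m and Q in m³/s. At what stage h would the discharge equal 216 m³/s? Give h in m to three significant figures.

h − h₀ = (Q/C)^(1/b) = (216/37.7)^(1/2.32) = 2.122 m
h = 0.07 + 2.122 = 2.192 m

2.19 m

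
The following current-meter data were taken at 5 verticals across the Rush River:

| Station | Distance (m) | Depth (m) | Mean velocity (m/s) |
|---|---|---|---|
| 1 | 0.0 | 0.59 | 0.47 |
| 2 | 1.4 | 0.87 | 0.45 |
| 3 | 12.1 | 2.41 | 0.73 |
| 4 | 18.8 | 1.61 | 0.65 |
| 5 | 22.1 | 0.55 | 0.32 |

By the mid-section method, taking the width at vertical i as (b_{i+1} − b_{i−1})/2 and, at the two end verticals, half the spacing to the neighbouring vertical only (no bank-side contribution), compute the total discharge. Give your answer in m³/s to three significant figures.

23.4 m³/s

w_1 = (1.4 − 0.0)/2 = 0.7 m; q_1 = 0.47 × 0.59 × 0.7 = 0.1941 m³/s
w_2 = (12.1 − 0.0)/2 = 6.05 m; q_2 = 0.45 × 0.87 × 6.05 = 2.369 m³/s
w_3 = (18.8 − 1.4)/2 = 8.7 m; q_3 = 0.73 × 2.41 × 8.7 = 15.31 m³/s
w_4 = (22.1 − 12.1)/2 = 5 m; q_4 = 0.65 × 1.61 × 5 = 5.233 m³/s
w_5 = (22.1 − 18.8)/2 = 1.65 m; q_5 = 0.32 × 0.55 × 1.65 = 0.2904 m³/s
Q = Σ qᵢ = 23.39 m³/s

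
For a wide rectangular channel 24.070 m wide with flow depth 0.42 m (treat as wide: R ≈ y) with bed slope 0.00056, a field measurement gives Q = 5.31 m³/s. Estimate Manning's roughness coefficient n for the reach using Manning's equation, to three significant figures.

A = b·y = 24.070 × 0.42 = 10.11 m²
Wide channel: R ≈ y = 0.42 m
n = (1/Q)·A·R^(2/3)·S^(1/2) = (1/5.31) × 10.11 × 0.5608 × 0.02366 = 0.02527

0.0253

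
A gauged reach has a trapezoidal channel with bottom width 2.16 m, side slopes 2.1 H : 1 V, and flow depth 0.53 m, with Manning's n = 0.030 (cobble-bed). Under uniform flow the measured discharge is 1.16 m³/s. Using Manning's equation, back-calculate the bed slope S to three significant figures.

A = (b + z·y)·y = (2.16 + 2.1×0.53)×0.53 = 1.735 m²
P = b + 2y√(1+z²) = 2.16 + 2×0.53×√(1+2.1²) = 4.625 m
R = A/P = 1.735/4.625 = 0.3750 m
S = (Q·n / (1·A·R^(2/3)))² = (1.16×0.030 / (1×1.735×0.5200))² = 0.001488

0.00149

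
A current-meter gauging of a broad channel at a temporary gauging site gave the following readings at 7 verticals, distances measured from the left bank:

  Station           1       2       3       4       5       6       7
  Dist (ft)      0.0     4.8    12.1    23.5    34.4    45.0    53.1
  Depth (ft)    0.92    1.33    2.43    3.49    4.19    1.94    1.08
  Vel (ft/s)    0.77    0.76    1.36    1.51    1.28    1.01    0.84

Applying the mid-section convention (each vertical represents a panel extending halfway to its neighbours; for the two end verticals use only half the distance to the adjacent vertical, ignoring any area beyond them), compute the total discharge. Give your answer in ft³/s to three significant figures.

177 ft³/s

w_1 = (4.8 − 0.0)/2 = 2.4 ft; q_1 = 0.77 × 0.92 × 2.4 = 1.700 ft³/s
w_2 = (12.1 − 0.0)/2 = 6.05 ft; q_2 = 0.76 × 1.33 × 6.05 = 6.115 ft³/s
w_3 = (23.5 − 4.8)/2 = 9.35 ft; q_3 = 1.36 × 2.43 × 9.35 = 30.90 ft³/s
w_4 = (34.4 − 12.1)/2 = 11.15 ft; q_4 = 1.51 × 3.49 × 11.15 = 58.76 ft³/s
w_5 = (45.0 − 23.5)/2 = 10.75 ft; q_5 = 1.28 × 4.19 × 10.75 = 57.65 ft³/s
w_6 = (53.1 − 34.4)/2 = 9.35 ft; q_6 = 1.01 × 1.94 × 9.35 = 18.32 ft³/s
w_7 = (53.1 − 45.0)/2 = 4.05 ft; q_7 = 0.84 × 1.08 × 4.05 = 3.674 ft³/s
Q = Σ qᵢ = 177.1 ft³/s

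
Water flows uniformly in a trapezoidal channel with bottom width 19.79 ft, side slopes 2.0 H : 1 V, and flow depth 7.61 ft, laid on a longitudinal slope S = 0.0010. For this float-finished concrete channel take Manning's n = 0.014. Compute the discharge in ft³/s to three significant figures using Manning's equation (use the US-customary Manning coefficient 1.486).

2600 ft³/s

A = (b + z·y)·y = (19.79 + 2.0×7.61)×7.61 = 266.4 ft²
P = b + 2y√(1+z²) = 19.79 + 2×7.61×√(1+2.0²) = 53.82 ft
R = A/P = 266.4/53.82 = 4.950 ft
Q = (1.486/n)·A·R^(2/3)·S^(1/2) = (1.486/0.014) × 266.4 × 4.950^(2/3) × 0.0010^(1/2) = 2597 ft³/s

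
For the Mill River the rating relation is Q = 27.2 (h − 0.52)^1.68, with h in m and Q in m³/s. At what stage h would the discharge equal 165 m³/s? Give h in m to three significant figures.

h − h₀ = (Q/C)^(1/b) = (165/27.2)^(1/1.68) = 2.924 m
h = 0.52 + 2.924 = 3.444 m

3.44 m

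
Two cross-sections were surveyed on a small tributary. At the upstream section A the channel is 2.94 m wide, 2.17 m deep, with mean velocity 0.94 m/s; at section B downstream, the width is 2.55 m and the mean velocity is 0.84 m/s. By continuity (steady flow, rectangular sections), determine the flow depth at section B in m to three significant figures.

2.80 m

Q = A₁V₁ = (2.94×2.17) × 0.94 = 5.997 m³/s
d₂ = Q/(b₂ V₂) = 5.997/(2.55×0.84) = 2.800 m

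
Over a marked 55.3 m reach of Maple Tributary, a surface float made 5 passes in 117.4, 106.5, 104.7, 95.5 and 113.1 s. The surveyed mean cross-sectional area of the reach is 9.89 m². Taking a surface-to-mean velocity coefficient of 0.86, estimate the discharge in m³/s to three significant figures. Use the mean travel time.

4.38 m³/s

t̄ = (117.4 + 106.5 + 104.7 + 95.5 + 113.1) / 5 = 107.44 s
v_surface = L / t̄ = 55.3 / 107.44 = 0.5147 m/s
v_mean = 0.86 × 0.5147 = 0.4426 m/s
Q = A × v_mean = 9.89 × 0.4426 = 4.378 m³/s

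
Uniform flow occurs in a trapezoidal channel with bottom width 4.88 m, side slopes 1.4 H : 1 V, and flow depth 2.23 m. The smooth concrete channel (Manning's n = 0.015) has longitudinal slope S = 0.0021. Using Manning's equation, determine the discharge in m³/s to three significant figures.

68.9 m³/s

A = (b + z·y)·y = (4.88 + 1.4×2.23)×2.23 = 17.84 m²
P = b + 2y√(1+z²) = 4.88 + 2×2.23×√(1+1.4²) = 12.55 m
R = A/P = 17.84/12.55 = 1.421 m
Q = (1/n)·A·R^(2/3)·S^(1/2) = (1/0.015) × 17.84 × 1.421^(2/3) × 0.0021^(1/2) = 68.92 m³/s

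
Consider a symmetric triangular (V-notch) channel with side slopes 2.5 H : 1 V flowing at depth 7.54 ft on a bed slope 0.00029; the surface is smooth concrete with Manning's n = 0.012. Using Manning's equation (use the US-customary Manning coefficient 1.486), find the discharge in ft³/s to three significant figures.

691 ft³/s

A = z·y² = 2.5×7.54² = 142.1 ft²
P = 2y√(1+z²) = 2×7.54×√(1+2.5²) = 40.60 ft
R = A/P = 142.1/40.60 = 3.500 ft
Q = (1.486/n)·A·R^(2/3)·S^(1/2) = (1.486/0.012) × 142.1 × 3.500^(2/3) × 0.00029^(1/2) = 691.0 ft³/s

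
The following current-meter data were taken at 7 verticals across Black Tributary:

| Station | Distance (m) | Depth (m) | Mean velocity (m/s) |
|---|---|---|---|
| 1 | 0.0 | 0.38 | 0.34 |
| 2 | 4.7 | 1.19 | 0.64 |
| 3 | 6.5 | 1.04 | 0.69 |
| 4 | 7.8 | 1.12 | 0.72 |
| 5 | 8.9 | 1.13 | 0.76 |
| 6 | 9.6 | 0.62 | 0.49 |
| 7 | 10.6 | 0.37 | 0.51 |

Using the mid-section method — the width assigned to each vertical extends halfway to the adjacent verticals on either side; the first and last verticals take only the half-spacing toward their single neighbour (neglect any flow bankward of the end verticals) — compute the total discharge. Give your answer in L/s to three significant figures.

w_1 = (4.7 − 0.0)/2 = 2.35 m; q_1 = 0.34 × 0.38 × 2.35 = 0.3036 m³/s
w_2 = (6.5 − 0.0)/2 = 3.25 m; q_2 = 0.64 × 1.19 × 3.25 = 2.475 m³/s
w_3 = (7.8 − 4.7)/2 = 1.55 m; q_3 = 0.69 × 1.04 × 1.55 = 1.112 m³/s
w_4 = (8.9 − 6.5)/2 = 1.2 m; q_4 = 0.72 × 1.12 × 1.2 = 0.9677 m³/s
w_5 = (9.6 − 7.8)/2 = 0.9 m; q_5 = 0.76 × 1.13 × 0.9 = 0.7729 m³/s
w_6 = (10.6 − 8.9)/2 = 0.85 m; q_6 = 0.49 × 0.62 × 0.85 = 0.2582 m³/s
w_7 = (10.6 − 9.6)/2 = 0.5 m; q_7 = 0.51 × 0.37 × 0.5 = 0.09435 m³/s
Q = Σ qᵢ = 5.984 m³/s
= 5.984 × 1000 = 5984 L/s

5980 L/s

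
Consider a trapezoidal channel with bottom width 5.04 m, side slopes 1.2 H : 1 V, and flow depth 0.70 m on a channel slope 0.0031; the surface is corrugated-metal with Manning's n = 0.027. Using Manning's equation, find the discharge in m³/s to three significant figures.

A = (b + z·y)·y = (5.04 + 1.2×0.70)×0.70 = 4.116 m²
P = b + 2y√(1+z²) = 5.04 + 2×0.70×√(1+1.2²) = 7.227 m
R = A/P = 4.116/7.227 = 0.5695 m
Q = (1/n)·A·R^(2/3)·S^(1/2) = (1/0.027) × 4.116 × 0.5695^(2/3) × 0.0031^(1/2) = 5.832 m³/s

5.83 m³/s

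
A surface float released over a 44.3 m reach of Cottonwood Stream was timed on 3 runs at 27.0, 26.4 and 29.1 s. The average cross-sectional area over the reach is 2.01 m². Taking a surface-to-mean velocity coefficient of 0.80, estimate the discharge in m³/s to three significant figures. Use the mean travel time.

t̄ = (27.0 + 26.4 + 29.1) / 3 = 27.5 s
v_surface = L / t̄ = 44.3 / 27.5 = 1.611 m/s
v_mean = 0.80 × 1.611 = 1.289 m/s
Q = A × v_mean = 2.01 × 1.289 = 2.590 m³/s

2.59 m³/s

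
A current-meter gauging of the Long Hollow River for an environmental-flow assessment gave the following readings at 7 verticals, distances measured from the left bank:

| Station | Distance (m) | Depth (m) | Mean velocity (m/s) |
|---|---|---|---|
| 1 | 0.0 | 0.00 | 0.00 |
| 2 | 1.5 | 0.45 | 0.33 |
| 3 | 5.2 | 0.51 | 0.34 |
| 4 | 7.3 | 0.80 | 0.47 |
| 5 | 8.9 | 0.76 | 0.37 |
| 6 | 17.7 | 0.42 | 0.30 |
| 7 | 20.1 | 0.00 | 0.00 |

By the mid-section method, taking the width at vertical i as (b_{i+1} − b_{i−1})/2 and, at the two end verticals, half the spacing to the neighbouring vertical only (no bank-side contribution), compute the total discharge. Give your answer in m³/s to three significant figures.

w_2 = (5.2 − 0.0)/2 = 2.6 m; q_2 = 0.33 × 0.45 × 2.6 = 0.3861 m³/s
w_3 = (7.3 − 1.5)/2 = 2.9 m; q_3 = 0.34 × 0.51 × 2.9 = 0.5029 m³/s
w_4 = (8.9 − 5.2)/2 = 1.85 m; q_4 = 0.47 × 0.80 × 1.85 = 0.6956 m³/s
w_5 = (17.7 − 7.3)/2 = 5.2 m; q_5 = 0.37 × 0.76 × 5.2 = 1.462 m³/s
w_6 = (20.1 − 8.9)/2 = 5.6 m; q_6 = 0.30 × 0.42 × 5.6 = 0.7056 m³/s
Stations 1, 7 contribute zero (depth or velocity is 0).
Q = Σ qᵢ = 3.752 m³/s

3.75 m³/s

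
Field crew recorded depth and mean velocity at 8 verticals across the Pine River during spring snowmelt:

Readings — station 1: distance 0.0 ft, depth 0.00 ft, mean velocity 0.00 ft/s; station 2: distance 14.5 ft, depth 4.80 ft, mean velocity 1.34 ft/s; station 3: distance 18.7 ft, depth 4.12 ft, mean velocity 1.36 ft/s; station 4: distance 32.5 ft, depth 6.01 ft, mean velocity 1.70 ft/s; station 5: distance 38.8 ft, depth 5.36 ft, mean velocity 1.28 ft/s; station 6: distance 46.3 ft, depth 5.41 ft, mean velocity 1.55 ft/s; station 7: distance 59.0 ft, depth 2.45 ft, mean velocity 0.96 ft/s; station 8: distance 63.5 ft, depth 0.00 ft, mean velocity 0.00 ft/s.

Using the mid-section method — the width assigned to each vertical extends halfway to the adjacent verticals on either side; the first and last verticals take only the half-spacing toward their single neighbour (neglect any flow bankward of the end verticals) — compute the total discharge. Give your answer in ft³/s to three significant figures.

w_2 = (18.7 − 0.0)/2 = 9.35 ft; q_2 = 1.34 × 4.80 × 9.35 = 60.14 ft³/s
w_3 = (32.5 − 14.5)/2 = 9 ft; q_3 = 1.36 × 4.12 × 9 = 50.43 ft³/s
w_4 = (38.8 − 18.7)/2 = 10.05 ft; q_4 = 1.70 × 6.01 × 10.05 = 102.7 ft³/s
w_5 = (46.3 − 32.5)/2 = 6.9 ft; q_5 = 1.28 × 5.36 × 6.9 = 47.34 ft³/s
w_6 = (59.0 − 38.8)/2 = 10.1 ft; q_6 = 1.55 × 5.41 × 10.1 = 84.69 ft³/s
w_7 = (63.5 − 46.3)/2 = 8.6 ft; q_7 = 0.96 × 2.45 × 8.6 = 20.23 ft³/s
Stations 1, 8 contribute zero (depth or velocity is 0).
Q = Σ qᵢ = 365.5 ft³/s

366 ft³/s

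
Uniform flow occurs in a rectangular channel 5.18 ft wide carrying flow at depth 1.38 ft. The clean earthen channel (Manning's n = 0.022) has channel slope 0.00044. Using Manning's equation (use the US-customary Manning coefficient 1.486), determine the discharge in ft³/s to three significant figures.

9.44 ft³/s

A = b·y = 5.18 × 1.38 = 7.148 ft²
P = b + 2y = 5.18 + 2×1.38 = 7.940 ft
R = A/P = 7.148/7.940 = 0.9003 ft
Q = (1.486/n)·A·R^(2/3)·S^(1/2) = (1.486/0.022) × 7.148 × 0.9003^(2/3) × 0.00044^(1/2) = 9.443 ft³/s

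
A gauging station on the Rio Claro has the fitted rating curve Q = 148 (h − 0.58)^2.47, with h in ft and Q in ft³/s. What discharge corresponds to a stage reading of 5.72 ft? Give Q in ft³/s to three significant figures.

Q = 148 × (5.72 − 0.58)^2.47 = 148 × 5.14^2.47 = 8440 ft³/s

8440 ft³/s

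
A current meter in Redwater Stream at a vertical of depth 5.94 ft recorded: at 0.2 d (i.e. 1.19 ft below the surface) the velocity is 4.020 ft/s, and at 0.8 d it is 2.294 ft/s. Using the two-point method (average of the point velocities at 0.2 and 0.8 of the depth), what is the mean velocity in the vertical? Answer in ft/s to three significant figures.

v̄ = (4.020 + 2.294) / 2 = 3.157 ft/s

3.16 ft/s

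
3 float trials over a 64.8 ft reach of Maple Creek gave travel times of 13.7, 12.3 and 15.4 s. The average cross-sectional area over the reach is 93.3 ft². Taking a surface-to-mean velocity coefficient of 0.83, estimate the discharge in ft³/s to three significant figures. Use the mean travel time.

t̄ = (13.7 + 12.3 + 15.4) / 3 = 13.8 s
v_surface = L / t̄ = 64.8 / 13.8 = 4.696 ft/s
v_mean = 0.83 × 4.696 = 3.897 ft/s
Q = A × v_mean = 93.3 × 3.897 = 363.6 ft³/s

364 ft³/s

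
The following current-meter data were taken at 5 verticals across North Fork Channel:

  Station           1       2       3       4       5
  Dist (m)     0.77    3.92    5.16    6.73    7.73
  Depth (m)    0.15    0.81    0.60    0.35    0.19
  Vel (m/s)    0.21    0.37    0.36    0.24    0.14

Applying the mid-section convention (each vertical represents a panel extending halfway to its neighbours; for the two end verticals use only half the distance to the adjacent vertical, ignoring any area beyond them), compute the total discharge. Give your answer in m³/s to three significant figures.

w_1 = (3.92 − 0.77)/2 = 1.575 m; q_1 = 0.21 × 0.15 × 1.575 = 0.04961 m³/s
w_2 = (5.16 − 0.77)/2 = 2.195 m; q_2 = 0.37 × 0.81 × 2.195 = 0.6578 m³/s
w_3 = (6.73 − 3.92)/2 = 1.405 m; q_3 = 0.36 × 0.60 × 1.405 = 0.3035 m³/s
w_4 = (7.73 − 5.16)/2 = 1.285 m; q_4 = 0.24 × 0.35 × 1.285 = 0.1079 m³/s
w_5 = (7.73 − 6.73)/2 = 0.5 m; q_5 = 0.14 × 0.19 × 0.5 = 0.01330 m³/s
Q = Σ qᵢ = 1.132 m³/s

1.13 m³/s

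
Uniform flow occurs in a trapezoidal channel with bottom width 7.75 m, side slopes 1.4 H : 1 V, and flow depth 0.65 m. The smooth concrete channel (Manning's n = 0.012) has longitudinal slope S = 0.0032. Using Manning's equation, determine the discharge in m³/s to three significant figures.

A = (b + z·y)·y = (7.75 + 1.4×0.65)×0.65 = 5.629 m²
P = b + 2y√(1+z²) = 7.75 + 2×0.65×√(1+1.4²) = 9.987 m
R = A/P = 5.629/9.987 = 0.5637 m
Q = (1/n)·A·R^(2/3)·S^(1/2) = (1/0.012) × 5.629 × 0.5637^(2/3) × 0.0032^(1/2) = 18.11 m³/s

18.1 m³/s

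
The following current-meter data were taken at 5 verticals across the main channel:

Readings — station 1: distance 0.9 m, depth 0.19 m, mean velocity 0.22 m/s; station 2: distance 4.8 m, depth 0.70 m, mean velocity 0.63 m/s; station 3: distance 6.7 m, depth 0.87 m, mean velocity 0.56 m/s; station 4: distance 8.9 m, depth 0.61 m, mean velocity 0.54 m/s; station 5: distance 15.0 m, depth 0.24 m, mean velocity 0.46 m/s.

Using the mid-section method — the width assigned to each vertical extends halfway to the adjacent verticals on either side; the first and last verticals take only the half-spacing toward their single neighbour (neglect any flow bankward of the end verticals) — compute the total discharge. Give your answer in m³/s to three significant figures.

w_1 = (4.8 − 0.9)/2 = 1.95 m; q_1 = 0.22 × 0.19 × 1.95 = 0.08151 m³/s
w_2 = (6.7 − 0.9)/2 = 2.9 m; q_2 = 0.63 × 0.70 × 2.9 = 1.279 m³/s
w_3 = (8.9 − 4.8)/2 = 2.05 m; q_3 = 0.56 × 0.87 × 2.05 = 0.9988 m³/s
w_4 = (15.0 − 6.7)/2 = 4.15 m; q_4 = 0.54 × 0.61 × 4.15 = 1.367 m³/s
w_5 = (15.0 − 8.9)/2 = 3.05 m; q_5 = 0.46 × 0.24 × 3.05 = 0.3367 m³/s
Q = Σ qᵢ = 4.063 m³/s

4.06 m³/s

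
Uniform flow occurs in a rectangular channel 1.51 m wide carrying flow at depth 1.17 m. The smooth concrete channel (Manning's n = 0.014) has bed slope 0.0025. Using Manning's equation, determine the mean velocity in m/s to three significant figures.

2.12 m/s

A = b·y = 1.51 × 1.17 = 1.767 m²
P = b + 2y = 1.51 + 2×1.17 = 3.850 m
R = A/P = 1.767/3.850 = 0.4589 m
Q = (1/n)·A·R^(2/3)·S^(1/2) = (1/0.014) × 1.767 × 0.4589^(2/3) × 0.0025^(1/2) = 3.754 m³/s
V = Q/A = 3.754/1.767 = 2.125 m/s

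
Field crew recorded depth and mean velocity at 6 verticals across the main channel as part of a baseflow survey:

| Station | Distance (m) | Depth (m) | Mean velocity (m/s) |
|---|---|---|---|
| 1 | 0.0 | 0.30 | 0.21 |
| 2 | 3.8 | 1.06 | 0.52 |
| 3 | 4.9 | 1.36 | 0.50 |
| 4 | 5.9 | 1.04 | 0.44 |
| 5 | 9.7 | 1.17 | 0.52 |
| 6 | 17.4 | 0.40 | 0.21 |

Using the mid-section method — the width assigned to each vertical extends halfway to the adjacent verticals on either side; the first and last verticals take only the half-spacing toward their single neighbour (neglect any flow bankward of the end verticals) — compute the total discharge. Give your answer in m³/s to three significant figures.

w_1 = (3.8 − 0.0)/2 = 1.9 m; q_1 = 0.21 × 0.30 × 1.9 = 0.1197 m³/s
w_2 = (4.9 − 0.0)/2 = 2.45 m; q_2 = 0.52 × 1.06 × 2.45 = 1.350 m³/s
w_3 = (5.9 − 3.8)/2 = 1.05 m; q_3 = 0.50 × 1.36 × 1.05 = 0.7140 m³/s
w_4 = (9.7 − 4.9)/2 = 2.4 m; q_4 = 0.44 × 1.04 × 2.4 = 1.098 m³/s
w_5 = (17.4 − 5.9)/2 = 5.75 m; q_5 = 0.52 × 1.17 × 5.75 = 3.498 m³/s
w_6 = (17.4 − 9.7)/2 = 3.85 m; q_6 = 0.21 × 0.40 × 3.85 = 0.3234 m³/s
Q = Σ qᵢ = 7.104 m³/s

7.10 m³/s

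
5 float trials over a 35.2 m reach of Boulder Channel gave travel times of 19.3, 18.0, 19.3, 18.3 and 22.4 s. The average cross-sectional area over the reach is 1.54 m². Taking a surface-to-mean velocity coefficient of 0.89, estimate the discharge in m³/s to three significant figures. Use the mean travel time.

t̄ = (19.3 + 18.0 + 19.3 + 18.3 + 22.4) / 5 = 19.46 s
v_surface = L / t̄ = 35.2 / 19.46 = 1.809 m/s
v_mean = 0.89 × 1.809 = 1.610 m/s
Q = A × v_mean = 1.54 × 1.610 = 2.479 m³/s

2.48 m³/s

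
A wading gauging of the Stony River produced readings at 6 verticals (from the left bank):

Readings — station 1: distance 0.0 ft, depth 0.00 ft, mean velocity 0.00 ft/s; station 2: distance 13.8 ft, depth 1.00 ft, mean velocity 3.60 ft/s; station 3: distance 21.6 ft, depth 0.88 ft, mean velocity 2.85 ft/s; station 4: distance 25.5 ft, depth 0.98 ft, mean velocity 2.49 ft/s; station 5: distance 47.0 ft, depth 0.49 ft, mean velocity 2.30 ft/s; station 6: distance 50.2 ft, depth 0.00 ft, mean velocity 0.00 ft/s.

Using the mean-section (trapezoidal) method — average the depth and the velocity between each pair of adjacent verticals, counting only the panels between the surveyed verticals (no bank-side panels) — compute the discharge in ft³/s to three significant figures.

Panel 1-2: Δb = 13.8 ft, d̄ = (0.00+1.00)/2 = 0.5, v̄ = (0.00+3.60)/2 = 1.8 → q = 13.8×0.5×1.8 = 12.42 ft³/s
Panel 2-3: Δb = 7.8 ft, d̄ = (1.00+0.88)/2 = 0.94, v̄ = (3.60+2.85)/2 = 3.225 → q = 7.8×0.94×3.225 = 23.65 ft³/s
Panel 3-4: Δb = 3.9 ft, d̄ = (0.88+0.98)/2 = 0.93, v̄ = (2.85+2.49)/2 = 2.67 → q = 3.9×0.93×2.67 = 9.684 ft³/s
Panel 4-5: Δb = 21.5 ft, d̄ = (0.98+0.49)/2 = 0.735, v̄ = (2.49+2.30)/2 = 2.395 → q = 21.5×0.735×2.395 = 37.85 ft³/s
Panel 5-6: Δb = 3.2 ft, d̄ = (0.49+0.00)/2 = 0.245, v̄ = (2.30+0.00)/2 = 1.15 → q = 3.2×0.245×1.15 = 0.9016 ft³/s
Q = Σ q = 84.50 ft³/s

84.5 ft³/s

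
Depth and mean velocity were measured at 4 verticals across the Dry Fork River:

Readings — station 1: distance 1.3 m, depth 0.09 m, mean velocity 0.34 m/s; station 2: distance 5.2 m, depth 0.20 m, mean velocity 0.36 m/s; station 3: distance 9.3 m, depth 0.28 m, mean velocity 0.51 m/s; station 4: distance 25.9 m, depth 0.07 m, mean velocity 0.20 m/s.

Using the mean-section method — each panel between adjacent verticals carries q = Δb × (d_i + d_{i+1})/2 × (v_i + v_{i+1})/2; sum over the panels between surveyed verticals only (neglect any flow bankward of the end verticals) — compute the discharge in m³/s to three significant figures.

Panel 1-2: Δb = 3.9 m, d̄ = (0.09+0.20)/2 = 0.145, v̄ = (0.34+0.36)/2 = 0.35 → q = 3.9×0.145×0.35 = 0.1979 m³/s
Panel 2-3: Δb = 4.1 m, d̄ = (0.20+0.28)/2 = 0.24, v̄ = (0.36+0.51)/2 = 0.435 → q = 4.1×0.24×0.435 = 0.4280 m³/s
Panel 3-4: Δb = 16.6 m, d̄ = (0.28+0.07)/2 = 0.175, v̄ = (0.51+0.20)/2 = 0.355 → q = 16.6×0.175×0.355 = 1.031 m³/s
Q = Σ q = 1.657 m³/s

1.66 m³/s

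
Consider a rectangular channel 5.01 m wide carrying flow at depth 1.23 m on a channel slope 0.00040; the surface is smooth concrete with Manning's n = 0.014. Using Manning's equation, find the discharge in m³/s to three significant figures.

A = b·y = 5.01 × 1.23 = 6.162 m²
P = b + 2y = 5.01 + 2×1.23 = 7.470 m
R = A/P = 6.162/7.470 = 0.8249 m
Q = (1/n)·A·R^(2/3)·S^(1/2) = (1/0.014) × 6.162 × 0.8249^(2/3) × 0.00040^(1/2) = 7.743 m³/s

7.74 m³/s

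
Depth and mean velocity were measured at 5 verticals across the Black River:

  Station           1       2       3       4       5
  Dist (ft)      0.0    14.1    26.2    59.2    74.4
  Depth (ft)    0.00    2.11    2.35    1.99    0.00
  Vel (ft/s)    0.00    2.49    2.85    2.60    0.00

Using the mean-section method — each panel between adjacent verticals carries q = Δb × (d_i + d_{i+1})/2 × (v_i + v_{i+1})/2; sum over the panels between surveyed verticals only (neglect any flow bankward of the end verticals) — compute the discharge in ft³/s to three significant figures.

Panel 1-2: Δb = 14.1 ft, d̄ = (0.00+2.11)/2 = 1.055, v̄ = (0.00+2.49)/2 = 1.245 → q = 14.1×1.055×1.245 = 18.52 ft³/s
Panel 2-3: Δb = 12.1 ft, d̄ = (2.11+2.35)/2 = 2.23, v̄ = (2.49+2.85)/2 = 2.67 → q = 12.1×2.23×2.67 = 72.04 ft³/s
Panel 3-4: Δb = 33 ft, d̄ = (2.35+1.99)/2 = 2.17, v̄ = (2.85+2.60)/2 = 2.725 → q = 33×2.17×2.725 = 195.1 ft³/s
Panel 4-5: Δb = 15.2 ft, d̄ = (1.99+0.00)/2 = 0.995, v̄ = (2.60+0.00)/2 = 1.3 → q = 15.2×0.995×1.3 = 19.66 ft³/s
Q = Σ q = 305.4 ft³/s

305 ft³/s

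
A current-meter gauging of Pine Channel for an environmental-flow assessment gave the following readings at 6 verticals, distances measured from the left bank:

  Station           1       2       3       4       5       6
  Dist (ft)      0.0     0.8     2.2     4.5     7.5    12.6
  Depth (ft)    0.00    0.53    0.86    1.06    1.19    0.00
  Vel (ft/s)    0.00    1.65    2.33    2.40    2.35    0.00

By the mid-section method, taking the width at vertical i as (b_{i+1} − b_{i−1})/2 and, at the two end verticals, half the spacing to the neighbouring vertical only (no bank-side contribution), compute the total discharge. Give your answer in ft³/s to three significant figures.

w_2 = (2.2 − 0.0)/2 = 1.1 ft; q_2 = 1.65 × 0.53 × 1.1 = 0.9620 ft³/s
w_3 = (4.5 − 0.8)/2 = 1.85 ft; q_3 = 2.33 × 0.86 × 1.85 = 3.707 ft³/s
w_4 = (7.5 − 2.2)/2 = 2.65 ft; q_4 = 2.40 × 1.06 × 2.65 = 6.742 ft³/s
w_5 = (12.6 − 4.5)/2 = 4.05 ft; q_5 = 2.35 × 1.19 × 4.05 = 11.33 ft³/s
Stations 1, 6 contribute zero (depth or velocity is 0).
Q = Σ qᵢ = 22.74 ft³/s

22.7 ft³/s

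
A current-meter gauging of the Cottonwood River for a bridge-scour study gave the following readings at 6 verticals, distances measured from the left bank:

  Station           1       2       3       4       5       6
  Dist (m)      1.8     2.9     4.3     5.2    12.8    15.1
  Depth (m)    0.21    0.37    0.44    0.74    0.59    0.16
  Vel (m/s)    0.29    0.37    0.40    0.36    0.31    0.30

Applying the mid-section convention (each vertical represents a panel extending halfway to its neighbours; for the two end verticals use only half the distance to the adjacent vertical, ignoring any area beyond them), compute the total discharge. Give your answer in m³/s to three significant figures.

2.50 m³/s

w_1 = (2.9 − 1.8)/2 = 0.55 m; q_1 = 0.29 × 0.21 × 0.55 = 0.03350 m³/s
w_2 = (4.3 − 1.8)/2 = 1.25 m; q_2 = 0.37 × 0.37 × 1.25 = 0.1711 m³/s
w_3 = (5.2 − 2.9)/2 = 1.15 m; q_3 = 0.40 × 0.44 × 1.15 = 0.2024 m³/s
w_4 = (12.8 − 4.3)/2 = 4.25 m; q_4 = 0.36 × 0.74 × 4.25 = 1.132 m³/s
w_5 = (15.1 − 5.2)/2 = 4.95 m; q_5 = 0.31 × 0.59 × 4.95 = 0.9054 m³/s
w_6 = (15.1 − 12.8)/2 = 1.15 m; q_6 = 0.30 × 0.16 × 1.15 = 0.05520 m³/s
Q = Σ qᵢ = 2.500 m³/s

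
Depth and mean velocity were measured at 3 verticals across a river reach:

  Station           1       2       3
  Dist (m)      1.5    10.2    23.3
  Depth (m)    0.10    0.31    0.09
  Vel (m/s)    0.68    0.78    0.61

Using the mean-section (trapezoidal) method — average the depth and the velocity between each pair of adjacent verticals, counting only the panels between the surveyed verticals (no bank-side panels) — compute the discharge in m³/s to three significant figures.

3.12 m³/s

Panel 1-2: Δb = 8.7 m, d̄ = (0.10+0.31)/2 = 0.205, v̄ = (0.68+0.78)/2 = 0.73 → q = 8.7×0.205×0.73 = 1.302 m³/s
Panel 2-3: Δb = 13.1 m, d̄ = (0.31+0.09)/2 = 0.2, v̄ = (0.78+0.61)/2 = 0.695 → q = 13.1×0.2×0.695 = 1.821 m³/s
Q = Σ q = 3.123 m³/s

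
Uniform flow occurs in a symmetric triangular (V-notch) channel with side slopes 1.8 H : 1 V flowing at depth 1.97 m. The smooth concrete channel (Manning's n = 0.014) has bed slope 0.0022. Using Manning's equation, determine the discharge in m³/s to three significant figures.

21.2 m³/s

A = z·y² = 1.8×1.97² = 6.986 m²
P = 2y√(1+z²) = 2×1.97×√(1+1.8²) = 8.113 m
R = A/P = 6.986/8.113 = 0.8610 m
Q = (1/n)·A·R^(2/3)·S^(1/2) = (1/0.014) × 6.986 × 0.8610^(2/3) × 0.0022^(1/2) = 21.18 m³/s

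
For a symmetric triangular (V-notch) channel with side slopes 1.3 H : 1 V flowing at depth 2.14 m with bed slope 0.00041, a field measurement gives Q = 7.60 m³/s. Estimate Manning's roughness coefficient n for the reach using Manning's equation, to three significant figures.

0.0142

A = z·y² = 1.3×2.14² = 5.953 m²
P = 2y√(1+z²) = 2×2.14×√(1+1.3²) = 7.020 m
R = A/P = 5.953/7.020 = 0.8481 m
n = (1/Q)·A·R^(2/3)·S^(1/2) = (1/7.60) × 5.953 × 0.8960 × 0.02025 = 0.01421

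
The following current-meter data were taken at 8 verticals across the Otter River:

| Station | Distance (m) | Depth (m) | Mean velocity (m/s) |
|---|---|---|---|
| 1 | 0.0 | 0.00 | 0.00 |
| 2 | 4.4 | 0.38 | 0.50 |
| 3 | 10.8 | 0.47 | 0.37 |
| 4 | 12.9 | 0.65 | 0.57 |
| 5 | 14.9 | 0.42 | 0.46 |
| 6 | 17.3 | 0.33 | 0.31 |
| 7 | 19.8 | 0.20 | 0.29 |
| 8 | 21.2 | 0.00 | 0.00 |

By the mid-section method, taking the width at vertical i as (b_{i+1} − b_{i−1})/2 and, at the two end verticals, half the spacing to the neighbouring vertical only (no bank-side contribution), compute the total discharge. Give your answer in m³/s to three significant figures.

3.31 m³/s

w_2 = (10.8 − 0.0)/2 = 5.4 m; q_2 = 0.50 × 0.38 × 5.4 = 1.026 m³/s
w_3 = (12.9 − 4.4)/2 = 4.25 m; q_3 = 0.37 × 0.47 × 4.25 = 0.7391 m³/s
w_4 = (14.9 − 10.8)/2 = 2.05 m; q_4 = 0.57 × 0.65 × 2.05 = 0.7595 m³/s
w_5 = (17.3 − 12.9)/2 = 2.2 m; q_5 = 0.46 × 0.42 × 2.2 = 0.4250 m³/s
w_6 = (19.8 − 14.9)/2 = 2.45 m; q_6 = 0.31 × 0.33 × 2.45 = 0.2506 m³/s
w_7 = (21.2 − 17.3)/2 = 1.95 m; q_7 = 0.29 × 0.20 × 1.95 = 0.1131 m³/s
Stations 1, 8 contribute zero (depth or velocity is 0).
Q = Σ qᵢ = 3.313 m³/s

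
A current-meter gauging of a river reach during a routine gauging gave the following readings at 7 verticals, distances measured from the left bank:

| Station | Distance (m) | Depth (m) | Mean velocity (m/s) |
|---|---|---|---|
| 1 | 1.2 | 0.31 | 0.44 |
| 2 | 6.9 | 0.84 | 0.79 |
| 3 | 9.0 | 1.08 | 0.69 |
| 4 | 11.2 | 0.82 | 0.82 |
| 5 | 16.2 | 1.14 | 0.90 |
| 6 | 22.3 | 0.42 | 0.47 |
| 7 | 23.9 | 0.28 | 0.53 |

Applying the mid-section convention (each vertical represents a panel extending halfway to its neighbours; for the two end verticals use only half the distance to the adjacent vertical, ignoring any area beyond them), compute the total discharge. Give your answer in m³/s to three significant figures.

w_1 = (6.9 − 1.2)/2 = 2.85 m; q_1 = 0.44 × 0.31 × 2.85 = 0.3887 m³/s
w_2 = (9.0 − 1.2)/2 = 3.9 m; q_2 = 0.79 × 0.84 × 3.9 = 2.588 m³/s
w_3 = (11.2 − 6.9)/2 = 2.15 m; q_3 = 0.69 × 1.08 × 2.15 = 1.602 m³/s
w_4 = (16.2 − 9.0)/2 = 3.6 m; q_4 = 0.82 × 0.82 × 3.6 = 2.421 m³/s
w_5 = (22.3 − 11.2)/2 = 5.55 m; q_5 = 0.90 × 1.14 × 5.55 = 5.694 m³/s
w_6 = (23.9 − 16.2)/2 = 3.85 m; q_6 = 0.47 × 0.42 × 3.85 = 0.7600 m³/s
w_7 = (23.9 − 22.3)/2 = 0.8 m; q_7 = 0.53 × 0.28 × 0.8 = 0.1187 m³/s
Q = Σ qᵢ = 13.57 m³/s

13.6 m³/s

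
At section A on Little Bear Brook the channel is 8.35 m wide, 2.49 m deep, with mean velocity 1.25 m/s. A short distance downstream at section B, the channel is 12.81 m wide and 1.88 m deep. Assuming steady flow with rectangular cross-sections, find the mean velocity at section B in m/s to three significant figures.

1.08 m/s

Q = A₁V₁ = (8.35×2.49) × 1.25 = 25.99 m³/s
A₂ = 12.81 × 1.88 = 24.08 m²
V₂ = Q/A₂ = 25.99/24.08 = 1.079 m/s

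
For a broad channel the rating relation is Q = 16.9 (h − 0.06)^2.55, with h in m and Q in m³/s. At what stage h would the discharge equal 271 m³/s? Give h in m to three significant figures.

h − h₀ = (Q/C)^(1/b) = (271/16.9)^(1/2.55) = 2.969 m
h = 0.06 + 2.969 = 3.029 m

3.03 m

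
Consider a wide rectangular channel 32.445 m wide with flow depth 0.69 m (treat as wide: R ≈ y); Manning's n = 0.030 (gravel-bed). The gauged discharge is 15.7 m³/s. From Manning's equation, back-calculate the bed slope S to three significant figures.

0.000726

A = b·y = 32.445 × 0.69 = 22.39 m²
Wide channel: R ≈ y = 0.69 m
S = (Q·n / (1·A·R^(2/3)))² = (15.7×0.030 / (1×22.39×0.7808))² = 0.0007260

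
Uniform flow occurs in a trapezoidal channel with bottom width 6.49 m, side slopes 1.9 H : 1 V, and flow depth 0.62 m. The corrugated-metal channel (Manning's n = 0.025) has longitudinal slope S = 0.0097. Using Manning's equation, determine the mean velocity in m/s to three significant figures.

2.55 m/s

A = (b + z·y)·y = (6.49 + 1.9×0.62)×0.62 = 4.754 m²
P = b + 2y√(1+z²) = 6.49 + 2×0.62×√(1+1.9²) = 9.152 m
R = A/P = 4.754/9.152 = 0.5194 m
Q = (1/n)·A·R^(2/3)·S^(1/2) = (1/0.025) × 4.754 × 0.5194^(2/3) × 0.0097^(1/2) = 12.10 m³/s
V = Q/A = 12.10/4.754 = 2.546 m/s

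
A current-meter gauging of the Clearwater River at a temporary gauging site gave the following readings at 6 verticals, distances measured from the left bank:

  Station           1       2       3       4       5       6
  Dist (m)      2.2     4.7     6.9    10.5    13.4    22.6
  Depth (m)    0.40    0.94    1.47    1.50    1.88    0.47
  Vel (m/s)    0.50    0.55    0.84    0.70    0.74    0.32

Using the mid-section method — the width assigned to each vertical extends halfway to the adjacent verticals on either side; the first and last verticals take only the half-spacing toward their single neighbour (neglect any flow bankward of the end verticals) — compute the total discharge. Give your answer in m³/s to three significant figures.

w_1 = (4.7 − 2.2)/2 = 1.25 m; q_1 = 0.50 × 0.40 × 1.25 = 0.2500 m³/s
w_2 = (6.9 − 2.2)/2 = 2.35 m; q_2 = 0.55 × 0.94 × 2.35 = 1.215 m³/s
w_3 = (10.5 − 4.7)/2 = 2.9 m; q_3 = 0.84 × 1.47 × 2.9 = 3.581 m³/s
w_4 = (13.4 − 6.9)/2 = 3.25 m; q_4 = 0.70 × 1.50 × 3.25 = 3.413 m³/s
w_5 = (22.6 − 10.5)/2 = 6.05 m; q_5 = 0.74 × 1.88 × 6.05 = 8.417 m³/s
w_6 = (22.6 − 13.4)/2 = 4.6 m; q_6 = 0.32 × 0.47 × 4.6 = 0.6918 m³/s
Q = Σ qᵢ = 17.57 m³/s

17.6 m³/s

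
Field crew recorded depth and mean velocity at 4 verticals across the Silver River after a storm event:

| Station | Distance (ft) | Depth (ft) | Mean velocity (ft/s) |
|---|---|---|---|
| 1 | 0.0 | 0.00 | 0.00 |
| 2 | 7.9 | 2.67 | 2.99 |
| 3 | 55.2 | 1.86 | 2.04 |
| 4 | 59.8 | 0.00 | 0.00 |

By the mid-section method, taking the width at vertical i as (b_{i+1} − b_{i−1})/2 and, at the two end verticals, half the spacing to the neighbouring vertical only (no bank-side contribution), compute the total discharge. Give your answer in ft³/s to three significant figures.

w_2 = (55.2 − 0.0)/2 = 27.6 ft; q_2 = 2.99 × 2.67 × 27.6 = 220.3 ft³/s
w_3 = (59.8 − 7.9)/2 = 25.95 ft; q_3 = 2.04 × 1.86 × 25.95 = 98.46 ft³/s
Stations 1, 4 contribute zero (depth or velocity is 0).
Q = Σ qᵢ = 318.8 ft³/s

319 ft³/s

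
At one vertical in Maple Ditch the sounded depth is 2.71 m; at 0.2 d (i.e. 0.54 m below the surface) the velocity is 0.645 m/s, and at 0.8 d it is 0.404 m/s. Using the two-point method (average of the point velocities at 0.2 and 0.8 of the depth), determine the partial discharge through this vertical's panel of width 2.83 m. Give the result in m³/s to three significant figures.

v̄ = (0.645 + 0.404) / 2 = 0.5245 m/s
q = v̄ × d × w = 0.5245 × 2.71 × 2.83 = 4.023 m³/s

4.02 m³/s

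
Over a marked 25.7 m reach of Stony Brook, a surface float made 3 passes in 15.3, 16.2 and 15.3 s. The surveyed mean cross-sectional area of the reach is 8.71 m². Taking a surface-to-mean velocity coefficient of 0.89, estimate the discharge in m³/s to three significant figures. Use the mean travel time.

12.8 m³/s

t̄ = (15.3 + 16.2 + 15.3) / 3 = 15.6 s
v_surface = L / t̄ = 25.7 / 15.6 = 1.647 m/s
v_mean = 0.89 × 1.647 = 1.466 m/s
Q = A × v_mean = 8.71 × 1.466 = 12.77 m³/s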